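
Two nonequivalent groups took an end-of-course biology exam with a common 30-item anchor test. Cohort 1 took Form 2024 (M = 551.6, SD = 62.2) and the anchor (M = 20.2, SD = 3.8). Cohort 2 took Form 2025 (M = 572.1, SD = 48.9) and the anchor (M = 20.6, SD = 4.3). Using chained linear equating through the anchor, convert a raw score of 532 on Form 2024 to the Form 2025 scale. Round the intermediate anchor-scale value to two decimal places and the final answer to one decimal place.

553.9

Form 2024 → anchor (Cohort 1): v = (3.8/62.2)(532 − 551.6) + 20.2 = 19.00
anchor → Form 2025 (Cohort 2): y = (48.9/4.3)(19.00 − 20.6) + 572.1 = 553.9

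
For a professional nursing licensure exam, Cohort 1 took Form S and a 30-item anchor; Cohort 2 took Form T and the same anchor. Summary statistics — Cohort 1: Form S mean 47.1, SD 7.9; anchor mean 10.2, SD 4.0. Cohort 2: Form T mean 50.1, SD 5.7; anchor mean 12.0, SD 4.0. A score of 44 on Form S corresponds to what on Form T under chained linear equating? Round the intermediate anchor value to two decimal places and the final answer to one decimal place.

Form S → anchor (Cohort 1): v = (4.0/7.9)(44 − 47.1) + 10.2 = 8.63
anchor → Form T (Cohort 2): y = (5.7/4.0)(8.63 − 12.0) + 50.1 = 45.3

45.3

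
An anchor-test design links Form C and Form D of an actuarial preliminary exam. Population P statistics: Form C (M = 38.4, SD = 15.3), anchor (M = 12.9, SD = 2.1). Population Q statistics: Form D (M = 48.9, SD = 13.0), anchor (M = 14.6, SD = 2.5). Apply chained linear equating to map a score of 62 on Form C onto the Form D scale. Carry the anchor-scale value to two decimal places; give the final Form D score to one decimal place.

56.9

Form C → anchor (Population P): v = (2.1/15.3)(62 − 38.4) + 12.9 = 16.14
anchor → Form D (Population Q): y = (13.0/2.5)(16.14 − 14.6) + 48.9 = 56.9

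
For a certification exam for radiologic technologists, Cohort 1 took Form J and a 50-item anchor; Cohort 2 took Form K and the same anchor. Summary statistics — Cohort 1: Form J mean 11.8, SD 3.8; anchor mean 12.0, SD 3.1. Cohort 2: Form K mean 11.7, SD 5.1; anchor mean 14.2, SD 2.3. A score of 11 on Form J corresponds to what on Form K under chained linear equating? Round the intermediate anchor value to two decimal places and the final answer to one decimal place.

Form J → anchor (Cohort 1): v = (3.1/3.8)(11 − 11.8) + 12.0 = 11.35
anchor → Form K (Cohort 2): y = (5.1/2.3)(11.35 − 14.2) + 11.7 = 5.4

5.4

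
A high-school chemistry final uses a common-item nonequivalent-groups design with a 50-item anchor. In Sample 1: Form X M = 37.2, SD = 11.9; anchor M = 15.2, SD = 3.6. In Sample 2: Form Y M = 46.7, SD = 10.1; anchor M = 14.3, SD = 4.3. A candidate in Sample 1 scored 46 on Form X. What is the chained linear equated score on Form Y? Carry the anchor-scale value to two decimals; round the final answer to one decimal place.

Form X → anchor (Sample 1): v = (3.6/11.9)(46 − 37.2) + 15.2 = 17.86
anchor → Form Y (Sample 2): y = (10.1/4.3)(17.86 − 14.3) + 46.7 = 55.1

55.1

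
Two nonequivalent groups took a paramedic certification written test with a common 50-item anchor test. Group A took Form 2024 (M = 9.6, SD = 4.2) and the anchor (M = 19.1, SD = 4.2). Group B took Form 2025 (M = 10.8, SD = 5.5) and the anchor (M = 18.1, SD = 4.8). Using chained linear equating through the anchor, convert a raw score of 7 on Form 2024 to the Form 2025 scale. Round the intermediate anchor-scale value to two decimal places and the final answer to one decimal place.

Form 2024 → anchor (Group A): v = (4.2/4.2)(7 − 9.6) + 19.1 = 16.50
anchor → Form 2025 (Group B): y = (5.5/4.8)(16.50 − 18.1) + 10.8 = 9.0

9.0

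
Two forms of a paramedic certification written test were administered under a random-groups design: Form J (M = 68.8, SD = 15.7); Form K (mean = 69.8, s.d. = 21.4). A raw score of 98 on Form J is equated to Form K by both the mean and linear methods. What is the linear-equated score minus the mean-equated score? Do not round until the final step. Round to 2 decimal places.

10.60

Mean-equated: 98 + (69.8 − 68.8) = 99.00
Linear-equated: (21.4/15.7)(98 − 68.8) + 69.8 = 109.601
Difference = 109.601 − 99.00 = 10.60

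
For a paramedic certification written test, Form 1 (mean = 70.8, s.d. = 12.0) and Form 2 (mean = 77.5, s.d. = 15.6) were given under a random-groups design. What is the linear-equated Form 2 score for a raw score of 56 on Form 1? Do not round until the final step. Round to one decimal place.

58.3

Linear equating: y = (SD_Y/SD_X)(x − M_X) + M_Y
y = (15.6/12.0)(56 − 70.8) + 77.5
y = 1.300000 × -14.8 + 77.5 = -19.2400 + 77.5 = 58.3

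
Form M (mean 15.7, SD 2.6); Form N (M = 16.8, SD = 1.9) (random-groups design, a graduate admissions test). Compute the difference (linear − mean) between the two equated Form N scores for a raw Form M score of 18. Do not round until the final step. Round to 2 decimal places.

-0.62

Mean-equated: 18 + (16.8 − 15.7) = 19.10
Linear-equated: (1.9/2.6)(18 − 15.7) + 16.8 = 18.481
Difference = 18.481 − 19.10 = -0.62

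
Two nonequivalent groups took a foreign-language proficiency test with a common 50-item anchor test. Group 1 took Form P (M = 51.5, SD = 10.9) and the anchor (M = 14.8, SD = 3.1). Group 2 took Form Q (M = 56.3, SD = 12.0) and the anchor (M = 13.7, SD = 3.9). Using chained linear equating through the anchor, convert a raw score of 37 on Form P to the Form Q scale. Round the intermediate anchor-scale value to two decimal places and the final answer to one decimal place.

Form P → anchor (Group 1): v = (3.1/10.9)(37 − 51.5) + 14.8 = 10.68
anchor → Form Q (Group 2): y = (12.0/3.9)(10.68 − 13.7) + 56.3 = 47.0

47.0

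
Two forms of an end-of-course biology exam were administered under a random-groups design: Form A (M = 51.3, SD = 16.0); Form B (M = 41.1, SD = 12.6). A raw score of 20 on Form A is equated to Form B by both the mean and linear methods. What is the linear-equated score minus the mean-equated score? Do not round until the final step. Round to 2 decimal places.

6.65

Mean-equated: 20 + (41.1 − 51.3) = 9.80
Linear-equated: (12.6/16.0)(20 − 51.3) + 41.1 = 16.451
Difference = 16.451 − 9.80 = 6.65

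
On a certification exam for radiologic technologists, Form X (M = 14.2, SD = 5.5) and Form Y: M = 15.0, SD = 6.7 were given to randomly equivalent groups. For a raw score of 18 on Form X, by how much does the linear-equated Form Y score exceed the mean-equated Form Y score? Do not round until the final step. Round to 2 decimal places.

0.83

Mean-equated: 18 + (15.0 − 14.2) = 18.80
Linear-equated: (6.7/5.5)(18 − 14.2) + 15.0 = 19.629
Difference = 19.629 − 18.80 = 0.83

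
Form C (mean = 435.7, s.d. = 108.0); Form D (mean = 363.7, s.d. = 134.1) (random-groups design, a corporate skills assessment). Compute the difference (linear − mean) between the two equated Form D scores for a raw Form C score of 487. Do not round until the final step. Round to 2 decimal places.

Mean-equated: 487 + (363.7 − 435.7) = 415.00
Linear-equated: (134.1/108.0)(487 − 435.7) + 363.7 = 427.397
Difference = 427.397 − 415.00 = 12.40

12.40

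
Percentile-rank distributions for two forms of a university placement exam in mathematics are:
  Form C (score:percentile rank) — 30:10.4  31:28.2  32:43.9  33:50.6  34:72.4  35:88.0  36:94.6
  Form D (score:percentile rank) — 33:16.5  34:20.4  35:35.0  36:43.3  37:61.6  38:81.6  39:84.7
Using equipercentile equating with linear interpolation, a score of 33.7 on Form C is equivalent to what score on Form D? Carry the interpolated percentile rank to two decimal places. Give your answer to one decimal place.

PR of 33.7 on Form C: 50.6 + (33.7 − 33)/(34 − 33) × (72.4 − 50.6) = 65.86
On Form D, PR 65.86 falls between score 37 (PR 61.6) and 38 (PR 81.6).
Interpolate: 37 + (65.86 − 61.6)/(81.6 − 61.6) × (38 − 37) = 37.2

37.2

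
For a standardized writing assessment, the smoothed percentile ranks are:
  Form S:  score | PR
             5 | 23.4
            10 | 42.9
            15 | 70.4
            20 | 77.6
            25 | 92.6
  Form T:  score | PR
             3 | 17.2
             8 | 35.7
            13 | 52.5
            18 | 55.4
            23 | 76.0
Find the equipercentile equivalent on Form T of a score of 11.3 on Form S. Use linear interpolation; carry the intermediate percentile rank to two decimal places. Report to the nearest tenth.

PR of 11.3 on Form S: 42.9 + (11.3 − 10)/(15 − 10) × (70.4 − 42.9) = 50.05
On Form T, PR 50.05 falls between score 8 (PR 35.7) and 13 (PR 52.5).
Interpolate: 8 + (50.05 − 35.7)/(52.5 − 35.7) × (13 − 8) = 12.3

12.3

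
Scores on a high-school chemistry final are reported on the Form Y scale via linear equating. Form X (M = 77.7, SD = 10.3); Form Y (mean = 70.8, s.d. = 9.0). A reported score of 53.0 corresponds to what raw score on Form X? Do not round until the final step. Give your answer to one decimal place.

57.3

Invert y = (SD_Y/SD_X)(x − M_X) + M_Y:
x = (SD_X/SD_Y)(y − M_Y) + M_X = (10.3/9.0)(53.0 − 70.8) + 77.7
x = 1.144444 × -17.800 + 77.7 = 57.3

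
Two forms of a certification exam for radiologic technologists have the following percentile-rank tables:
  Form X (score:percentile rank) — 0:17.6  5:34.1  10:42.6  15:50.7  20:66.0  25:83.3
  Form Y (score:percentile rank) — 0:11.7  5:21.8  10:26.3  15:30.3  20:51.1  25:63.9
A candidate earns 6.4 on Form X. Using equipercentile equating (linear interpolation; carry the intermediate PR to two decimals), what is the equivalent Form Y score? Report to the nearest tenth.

16.5

PR of 6.4 on Form X: 34.1 + (6.4 − 5)/(10 − 5) × (42.6 − 34.1) = 36.48
On Form Y, PR 36.48 falls between score 15 (PR 30.3) and 20 (PR 51.1).
Interpolate: 15 + (36.48 − 30.3)/(51.1 − 30.3) × (20 − 15) = 16.5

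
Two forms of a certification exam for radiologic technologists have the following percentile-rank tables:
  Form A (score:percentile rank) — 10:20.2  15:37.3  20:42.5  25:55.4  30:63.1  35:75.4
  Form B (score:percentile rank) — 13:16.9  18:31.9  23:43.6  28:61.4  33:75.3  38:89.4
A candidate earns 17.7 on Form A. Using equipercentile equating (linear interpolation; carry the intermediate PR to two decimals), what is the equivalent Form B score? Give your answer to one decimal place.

21.5

PR of 17.7 on Form A: 37.3 + (17.7 − 15)/(20 − 15) × (42.5 − 37.3) = 40.11
On Form B, PR 40.11 falls between score 18 (PR 31.9) and 23 (PR 43.6).
Interpolate: 18 + (40.11 − 31.9)/(43.6 − 31.9) × (23 − 18) = 21.5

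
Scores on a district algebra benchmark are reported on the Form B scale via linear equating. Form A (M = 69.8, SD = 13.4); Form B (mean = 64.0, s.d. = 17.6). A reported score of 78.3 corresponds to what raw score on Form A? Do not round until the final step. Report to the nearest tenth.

Invert y = (SD_Y/SD_X)(x − M_X) + M_Y:
x = (SD_X/SD_Y)(y − M_Y) + M_X = (13.4/17.6)(78.3 − 64.0) + 69.8
x = 0.761364 × 14.300 + 69.8 = 80.7

80.7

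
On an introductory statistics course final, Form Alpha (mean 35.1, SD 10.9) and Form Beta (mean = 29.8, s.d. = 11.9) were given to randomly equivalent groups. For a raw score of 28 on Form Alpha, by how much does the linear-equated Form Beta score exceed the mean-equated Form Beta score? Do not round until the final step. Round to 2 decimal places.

Mean-equated: 28 + (29.8 − 35.1) = 22.70
Linear-equated: (11.9/10.9)(28 − 35.1) + 29.8 = 22.049
Difference = 22.049 − 22.70 = -0.65

-0.65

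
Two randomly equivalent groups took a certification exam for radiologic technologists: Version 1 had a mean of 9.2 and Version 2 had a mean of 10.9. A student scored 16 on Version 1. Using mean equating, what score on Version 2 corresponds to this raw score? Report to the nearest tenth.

Mean equating: y = x + (M_Y − M_X) = 16 + (10.9 − 9.2) = 17.7

17.7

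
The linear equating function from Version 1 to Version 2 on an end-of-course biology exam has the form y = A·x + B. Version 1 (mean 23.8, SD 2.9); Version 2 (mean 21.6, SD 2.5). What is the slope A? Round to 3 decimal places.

0.862

A = SD_Y / SD_X = 2.5 / 2.9 = 0.862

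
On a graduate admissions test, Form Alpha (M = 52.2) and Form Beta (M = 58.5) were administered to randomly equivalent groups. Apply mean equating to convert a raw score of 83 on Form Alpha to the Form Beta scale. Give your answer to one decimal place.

Mean equating: y = x + (M_Y − M_X) = 83 + (58.5 − 52.2) = 89.3

89.3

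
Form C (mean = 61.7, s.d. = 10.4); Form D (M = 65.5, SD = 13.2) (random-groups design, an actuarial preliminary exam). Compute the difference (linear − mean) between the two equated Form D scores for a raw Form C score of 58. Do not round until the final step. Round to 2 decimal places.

Mean-equated: 58 + (65.5 − 61.7) = 61.80
Linear-equated: (13.2/10.4)(58 − 61.7) + 65.5 = 60.804
Difference = 60.804 − 61.80 = -1.00

-1.00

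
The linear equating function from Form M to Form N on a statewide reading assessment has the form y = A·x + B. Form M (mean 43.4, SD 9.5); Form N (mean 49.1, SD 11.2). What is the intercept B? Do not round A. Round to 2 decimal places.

-2.07

A = SD_Y / SD_X = 11.2 / 9.5 = 1.178947
B = M_Y − A·M_X = 49.1 − 1.178947 × 43.4 = -2.07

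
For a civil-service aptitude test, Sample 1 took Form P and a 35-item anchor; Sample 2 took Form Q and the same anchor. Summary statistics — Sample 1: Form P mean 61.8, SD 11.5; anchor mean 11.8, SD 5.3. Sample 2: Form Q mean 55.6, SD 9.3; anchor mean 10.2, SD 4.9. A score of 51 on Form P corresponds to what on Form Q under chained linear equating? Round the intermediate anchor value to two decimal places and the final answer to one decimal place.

49.2

Form P → anchor (Sample 1): v = (5.3/11.5)(51 − 61.8) + 11.8 = 6.82
anchor → Form Q (Sample 2): y = (9.3/4.9)(6.82 − 10.2) + 55.6 = 49.2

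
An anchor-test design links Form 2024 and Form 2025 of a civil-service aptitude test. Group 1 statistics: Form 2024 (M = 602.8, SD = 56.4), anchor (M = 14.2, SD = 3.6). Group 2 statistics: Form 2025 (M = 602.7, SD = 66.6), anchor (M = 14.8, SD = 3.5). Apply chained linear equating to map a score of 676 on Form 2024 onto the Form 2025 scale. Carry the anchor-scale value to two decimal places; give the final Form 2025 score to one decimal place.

680.1

Form 2024 → anchor (Group 1): v = (3.6/56.4)(676 − 602.8) + 14.2 = 18.87
anchor → Form 2025 (Group 2): y = (66.6/3.5)(18.87 − 14.8) + 602.7 = 680.1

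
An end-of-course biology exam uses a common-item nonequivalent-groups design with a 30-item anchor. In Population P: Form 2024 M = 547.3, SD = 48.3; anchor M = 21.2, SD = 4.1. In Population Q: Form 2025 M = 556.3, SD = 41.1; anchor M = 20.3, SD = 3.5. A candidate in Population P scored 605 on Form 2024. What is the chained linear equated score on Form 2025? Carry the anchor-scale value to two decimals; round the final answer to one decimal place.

Form 2024 → anchor (Population P): v = (4.1/48.3)(605 − 547.3) + 21.2 = 26.10
anchor → Form 2025 (Population Q): y = (41.1/3.5)(26.10 − 20.3) + 556.3 = 624.4

624.4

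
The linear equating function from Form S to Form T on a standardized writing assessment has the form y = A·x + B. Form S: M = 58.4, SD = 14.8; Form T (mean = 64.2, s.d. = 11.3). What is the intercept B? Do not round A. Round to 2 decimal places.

19.61

A = SD_Y / SD_X = 11.3 / 14.8 = 0.763514
B = M_Y − A·M_X = 64.2 − 0.763514 × 58.4 = 19.61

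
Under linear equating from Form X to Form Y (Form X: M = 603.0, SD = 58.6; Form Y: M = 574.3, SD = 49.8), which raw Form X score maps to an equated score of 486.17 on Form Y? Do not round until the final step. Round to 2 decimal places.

499.30

Invert y = (SD_Y/SD_X)(x − M_X) + M_Y:
x = (SD_X/SD_Y)(y − M_Y) + M_X = (58.6/49.8)(486.17 − 574.3) + 603.0
x = 1.176707 × -88.130 + 603.0 = 499.30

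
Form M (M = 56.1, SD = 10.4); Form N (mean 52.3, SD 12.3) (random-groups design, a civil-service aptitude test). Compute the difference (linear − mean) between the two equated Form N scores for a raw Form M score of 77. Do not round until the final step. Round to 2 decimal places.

Mean-equated: 77 + (52.3 − 56.1) = 73.20
Linear-equated: (12.3/10.4)(77 − 56.1) + 52.3 = 77.018
Difference = 77.018 − 73.20 = 3.82

3.82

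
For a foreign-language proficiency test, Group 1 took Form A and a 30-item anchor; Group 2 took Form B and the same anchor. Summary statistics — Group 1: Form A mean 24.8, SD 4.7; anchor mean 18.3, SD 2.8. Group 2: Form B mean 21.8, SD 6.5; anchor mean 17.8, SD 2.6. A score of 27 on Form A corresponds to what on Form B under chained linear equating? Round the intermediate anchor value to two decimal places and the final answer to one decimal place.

Form A → anchor (Group 1): v = (2.8/4.7)(27 − 24.8) + 18.3 = 19.61
anchor → Form B (Group 2): y = (6.5/2.6)(19.61 − 17.8) + 21.8 = 26.3

26.3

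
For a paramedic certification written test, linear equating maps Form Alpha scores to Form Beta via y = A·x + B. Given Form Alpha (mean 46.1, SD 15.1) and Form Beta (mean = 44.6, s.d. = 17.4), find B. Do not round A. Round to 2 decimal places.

-8.52

A = SD_Y / SD_X = 17.4 / 15.1 = 1.152318
B = M_Y − A·M_X = 44.6 − 1.152318 × 46.1 = -8.52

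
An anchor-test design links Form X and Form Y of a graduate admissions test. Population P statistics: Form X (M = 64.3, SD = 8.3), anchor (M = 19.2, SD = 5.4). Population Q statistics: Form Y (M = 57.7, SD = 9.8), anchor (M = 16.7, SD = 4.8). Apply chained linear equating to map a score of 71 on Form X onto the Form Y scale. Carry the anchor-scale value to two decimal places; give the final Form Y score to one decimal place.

Form X → anchor (Population P): v = (5.4/8.3)(71 − 64.3) + 19.2 = 23.56
anchor → Form Y (Population Q): y = (9.8/4.8)(23.56 − 16.7) + 57.7 = 71.7

71.7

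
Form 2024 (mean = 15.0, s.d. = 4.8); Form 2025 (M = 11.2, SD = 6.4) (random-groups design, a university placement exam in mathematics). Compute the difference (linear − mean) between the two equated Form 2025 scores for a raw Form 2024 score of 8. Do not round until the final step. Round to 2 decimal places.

-2.33

Mean-equated: 8 + (11.2 − 15.0) = 4.20
Linear-equated: (6.4/4.8)(8 − 15.0) + 11.2 = 1.867
Difference = 1.867 − 4.20 = -2.33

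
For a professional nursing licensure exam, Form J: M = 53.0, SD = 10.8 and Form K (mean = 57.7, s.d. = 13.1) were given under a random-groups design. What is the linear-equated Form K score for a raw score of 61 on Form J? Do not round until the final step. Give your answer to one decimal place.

67.4

Linear equating: y = (SD_Y/SD_X)(x − M_X) + M_Y
y = (13.1/10.8)(61 − 53.0) + 57.7
y = 1.212963 × 8.0 + 57.7 = 9.7037 + 57.7 = 67.4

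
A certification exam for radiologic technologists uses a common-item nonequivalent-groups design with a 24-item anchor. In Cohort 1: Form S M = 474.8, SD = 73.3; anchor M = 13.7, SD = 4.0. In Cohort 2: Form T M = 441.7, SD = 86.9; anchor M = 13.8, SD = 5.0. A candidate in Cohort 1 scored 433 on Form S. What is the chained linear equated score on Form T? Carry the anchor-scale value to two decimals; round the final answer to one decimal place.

400.3

Form S → anchor (Cohort 1): v = (4.0/73.3)(433 − 474.8) + 13.7 = 11.42
anchor → Form T (Cohort 2): y = (86.9/5.0)(11.42 − 13.8) + 441.7 = 400.3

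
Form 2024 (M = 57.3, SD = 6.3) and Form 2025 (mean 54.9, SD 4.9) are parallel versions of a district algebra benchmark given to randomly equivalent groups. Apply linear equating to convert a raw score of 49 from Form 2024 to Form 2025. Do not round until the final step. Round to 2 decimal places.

48.44

Linear equating: y = (SD_Y/SD_X)(x − M_X) + M_Y
y = (4.9/6.3)(49 − 57.3) + 54.9
y = 0.777778 × -8.3 + 54.9 = -6.4556 + 54.9 = 48.44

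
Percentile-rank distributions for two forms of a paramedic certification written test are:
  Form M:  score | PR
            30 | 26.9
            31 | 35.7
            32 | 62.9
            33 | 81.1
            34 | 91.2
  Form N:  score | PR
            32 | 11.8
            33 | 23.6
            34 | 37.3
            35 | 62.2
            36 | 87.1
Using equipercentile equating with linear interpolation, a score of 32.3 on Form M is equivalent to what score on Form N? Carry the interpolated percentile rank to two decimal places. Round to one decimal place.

35.2

PR of 32.3 on Form M: 62.9 + (32.3 − 32)/(33 − 32) × (81.1 − 62.9) = 68.36
On Form N, PR 68.36 falls between score 35 (PR 62.2) and 36 (PR 87.1).
Interpolate: 35 + (68.36 − 62.2)/(87.1 − 62.2) × (36 − 35) = 35.2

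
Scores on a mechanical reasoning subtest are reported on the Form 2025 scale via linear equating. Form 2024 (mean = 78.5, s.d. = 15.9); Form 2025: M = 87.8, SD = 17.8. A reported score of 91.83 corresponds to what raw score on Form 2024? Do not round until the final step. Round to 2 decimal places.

Invert y = (SD_Y/SD_X)(x − M_X) + M_Y:
x = (SD_X/SD_Y)(y − M_Y) + M_X = (15.9/17.8)(91.83 − 87.8) + 78.5
x = 0.893258 × 4.030 + 78.5 = 82.10

82.10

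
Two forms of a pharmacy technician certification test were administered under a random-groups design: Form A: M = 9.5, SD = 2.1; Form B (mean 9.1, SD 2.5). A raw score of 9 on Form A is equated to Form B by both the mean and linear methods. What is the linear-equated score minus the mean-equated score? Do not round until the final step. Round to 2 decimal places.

Mean-equated: 9 + (9.1 − 9.5) = 8.60
Linear-equated: (2.5/2.1)(9 − 9.5) + 9.1 = 8.505
Difference = 8.505 − 8.60 = -0.10

-0.10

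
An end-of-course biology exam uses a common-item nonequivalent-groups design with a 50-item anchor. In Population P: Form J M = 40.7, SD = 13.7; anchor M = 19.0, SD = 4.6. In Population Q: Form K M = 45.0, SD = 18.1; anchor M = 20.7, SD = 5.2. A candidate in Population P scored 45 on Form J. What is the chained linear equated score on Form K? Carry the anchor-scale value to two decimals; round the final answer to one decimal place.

Form J → anchor (Population P): v = (4.6/13.7)(45 − 40.7) + 19.0 = 20.44
anchor → Form K (Population Q): y = (18.1/5.2)(20.44 − 20.7) + 45.0 = 44.1

44.1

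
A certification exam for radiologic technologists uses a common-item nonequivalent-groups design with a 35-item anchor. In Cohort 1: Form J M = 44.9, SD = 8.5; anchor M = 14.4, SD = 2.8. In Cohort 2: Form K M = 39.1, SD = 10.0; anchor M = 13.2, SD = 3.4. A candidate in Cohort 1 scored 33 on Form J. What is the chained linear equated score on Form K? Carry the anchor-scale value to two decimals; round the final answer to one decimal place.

Form J → anchor (Cohort 1): v = (2.8/8.5)(33 − 44.9) + 14.4 = 10.48
anchor → Form K (Cohort 2): y = (10.0/3.4)(10.48 − 13.2) + 39.1 = 31.1

31.1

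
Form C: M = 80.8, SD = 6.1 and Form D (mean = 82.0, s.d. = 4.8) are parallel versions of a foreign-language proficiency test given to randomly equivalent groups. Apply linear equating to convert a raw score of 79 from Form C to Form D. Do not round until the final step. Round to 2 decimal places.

Linear equating: y = (SD_Y/SD_X)(x − M_X) + M_Y
y = (4.8/6.1)(79 − 80.8) + 82.0
y = 0.786885 × -1.8 + 82.0 = -1.4164 + 82.0 = 80.58

80.58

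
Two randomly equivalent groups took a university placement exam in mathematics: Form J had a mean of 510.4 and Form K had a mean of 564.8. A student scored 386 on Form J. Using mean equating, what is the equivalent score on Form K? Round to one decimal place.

440.4

Mean equating: y = x + (M_Y − M_X) = 386 + (564.8 − 510.4) = 440.4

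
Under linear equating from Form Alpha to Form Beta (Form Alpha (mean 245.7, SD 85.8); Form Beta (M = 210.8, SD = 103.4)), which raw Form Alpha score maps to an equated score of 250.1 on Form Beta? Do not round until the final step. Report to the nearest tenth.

278.3

Invert y = (SD_Y/SD_X)(x − M_X) + M_Y:
x = (SD_X/SD_Y)(y − M_Y) + M_X = (85.8/103.4)(250.1 − 210.8) + 245.7
x = 0.829787 × 39.300 + 245.7 = 278.3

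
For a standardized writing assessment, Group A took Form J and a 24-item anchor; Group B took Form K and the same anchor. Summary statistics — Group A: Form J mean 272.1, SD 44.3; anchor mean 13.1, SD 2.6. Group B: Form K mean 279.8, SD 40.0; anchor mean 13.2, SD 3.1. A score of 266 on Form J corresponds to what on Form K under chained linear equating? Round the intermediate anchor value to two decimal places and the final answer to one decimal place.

Form J → anchor (Group A): v = (2.6/44.3)(266 − 272.1) + 13.1 = 12.74
anchor → Form K (Group B): y = (40.0/3.1)(12.74 − 13.2) + 279.8 = 273.9

273.9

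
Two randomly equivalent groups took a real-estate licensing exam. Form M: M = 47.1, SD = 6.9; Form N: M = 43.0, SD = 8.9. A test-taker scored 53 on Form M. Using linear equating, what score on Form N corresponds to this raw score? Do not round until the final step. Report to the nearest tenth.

Linear equating: y = (SD_Y/SD_X)(x − M_X) + M_Y
y = (8.9/6.9)(53 − 47.1) + 43.0
y = 1.289855 × 5.9 + 43.0 = 7.6101 + 43.0 = 50.6

50.6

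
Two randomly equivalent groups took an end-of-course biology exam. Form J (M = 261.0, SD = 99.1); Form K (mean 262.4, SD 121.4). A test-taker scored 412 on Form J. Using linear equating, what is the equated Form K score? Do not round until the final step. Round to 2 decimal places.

447.38

Linear equating: y = (SD_Y/SD_X)(x − M_X) + M_Y
y = (121.4/99.1)(412 − 261.0) + 262.4
y = 1.225025 × 151.0 + 262.4 = 184.9788 + 262.4 = 447.38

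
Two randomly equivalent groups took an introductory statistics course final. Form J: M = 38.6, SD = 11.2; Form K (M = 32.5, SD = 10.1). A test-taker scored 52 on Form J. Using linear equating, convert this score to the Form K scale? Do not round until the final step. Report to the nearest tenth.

Linear equating: y = (SD_Y/SD_X)(x − M_X) + M_Y
y = (10.1/11.2)(52 − 38.6) + 32.5
y = 0.901786 × 13.4 + 32.5 = 12.0839 + 32.5 = 44.6

44.6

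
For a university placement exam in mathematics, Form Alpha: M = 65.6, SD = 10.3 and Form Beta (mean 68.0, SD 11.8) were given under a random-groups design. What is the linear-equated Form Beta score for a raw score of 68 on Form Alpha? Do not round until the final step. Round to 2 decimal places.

Linear equating: y = (SD_Y/SD_X)(x − M_X) + M_Y
y = (11.8/10.3)(68 − 65.6) + 68.0
y = 1.145631 × 2.4 + 68.0 = 2.7495 + 68.0 = 70.75

70.75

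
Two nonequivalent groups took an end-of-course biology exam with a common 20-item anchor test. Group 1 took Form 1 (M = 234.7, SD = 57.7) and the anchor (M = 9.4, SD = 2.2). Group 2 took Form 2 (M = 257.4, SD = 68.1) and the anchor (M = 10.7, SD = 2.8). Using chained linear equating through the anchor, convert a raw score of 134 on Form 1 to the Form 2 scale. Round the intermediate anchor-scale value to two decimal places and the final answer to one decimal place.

132.4

Form 1 → anchor (Group 1): v = (2.2/57.7)(134 − 234.7) + 9.4 = 5.56
anchor → Form 2 (Group 2): y = (68.1/2.8)(5.56 − 10.7) + 257.4 = 132.4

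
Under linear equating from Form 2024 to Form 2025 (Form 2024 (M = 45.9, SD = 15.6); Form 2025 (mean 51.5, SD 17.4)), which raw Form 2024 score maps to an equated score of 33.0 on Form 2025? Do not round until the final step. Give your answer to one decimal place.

29.3

Invert y = (SD_Y/SD_X)(x − M_X) + M_Y:
x = (SD_X/SD_Y)(y − M_Y) + M_X = (15.6/17.4)(33.0 − 51.5) + 45.9
x = 0.896552 × -18.500 + 45.9 = 29.3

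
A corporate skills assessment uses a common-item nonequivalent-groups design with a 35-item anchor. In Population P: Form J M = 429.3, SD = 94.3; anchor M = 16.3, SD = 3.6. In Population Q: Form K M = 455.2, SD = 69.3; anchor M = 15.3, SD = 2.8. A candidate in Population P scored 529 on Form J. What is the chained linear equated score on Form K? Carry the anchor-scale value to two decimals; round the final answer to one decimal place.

574.2

Form J → anchor (Population P): v = (3.6/94.3)(529 − 429.3) + 16.3 = 20.11
anchor → Form K (Population Q): y = (69.3/2.8)(20.11 − 15.3) + 455.2 = 574.2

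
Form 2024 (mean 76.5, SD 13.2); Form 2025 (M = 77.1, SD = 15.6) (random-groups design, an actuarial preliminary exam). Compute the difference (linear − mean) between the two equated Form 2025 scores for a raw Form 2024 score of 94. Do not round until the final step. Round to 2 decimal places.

Mean-equated: 94 + (77.1 − 76.5) = 94.60
Linear-equated: (15.6/13.2)(94 − 76.5) + 77.1 = 97.782
Difference = 97.782 − 94.60 = 3.18

3.18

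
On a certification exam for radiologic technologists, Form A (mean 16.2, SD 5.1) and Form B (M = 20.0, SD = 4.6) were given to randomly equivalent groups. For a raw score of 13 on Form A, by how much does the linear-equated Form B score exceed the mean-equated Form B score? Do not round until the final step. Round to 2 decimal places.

0.31

Mean-equated: 13 + (20.0 − 16.2) = 16.80
Linear-equated: (4.6/5.1)(13 − 16.2) + 20.0 = 17.114
Difference = 17.114 − 16.80 = 0.31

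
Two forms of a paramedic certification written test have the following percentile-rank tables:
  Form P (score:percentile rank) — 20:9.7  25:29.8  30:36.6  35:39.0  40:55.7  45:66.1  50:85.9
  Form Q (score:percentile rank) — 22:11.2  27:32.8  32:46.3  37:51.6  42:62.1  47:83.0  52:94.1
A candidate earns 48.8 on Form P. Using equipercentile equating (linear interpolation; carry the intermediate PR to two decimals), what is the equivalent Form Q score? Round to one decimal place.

PR of 48.8 on Form P: 66.1 + (48.8 − 45)/(50 − 45) × (85.9 − 66.1) = 81.15
On Form Q, PR 81.15 falls between score 42 (PR 62.1) and 47 (PR 83.0).
Interpolate: 42 + (81.15 − 62.1)/(83.0 − 62.1) × (47 − 42) = 46.6

46.6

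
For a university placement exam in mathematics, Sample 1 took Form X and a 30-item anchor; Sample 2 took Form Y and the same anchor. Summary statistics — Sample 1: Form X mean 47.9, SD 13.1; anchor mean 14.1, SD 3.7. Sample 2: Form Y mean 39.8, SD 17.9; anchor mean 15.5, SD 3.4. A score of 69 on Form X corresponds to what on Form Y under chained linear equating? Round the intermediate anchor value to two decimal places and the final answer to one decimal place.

Form X → anchor (Sample 1): v = (3.7/13.1)(69 − 47.9) + 14.1 = 20.06
anchor → Form Y (Sample 2): y = (17.9/3.4)(20.06 − 15.5) + 39.8 = 63.8

63.8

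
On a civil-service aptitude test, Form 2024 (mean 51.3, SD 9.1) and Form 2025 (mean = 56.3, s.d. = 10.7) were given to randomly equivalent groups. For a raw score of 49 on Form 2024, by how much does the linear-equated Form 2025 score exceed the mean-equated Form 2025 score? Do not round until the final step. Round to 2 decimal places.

-0.40

Mean-equated: 49 + (56.3 − 51.3) = 54.00
Linear-equated: (10.7/9.1)(49 − 51.3) + 56.3 = 53.596
Difference = 53.596 − 54.00 = -0.40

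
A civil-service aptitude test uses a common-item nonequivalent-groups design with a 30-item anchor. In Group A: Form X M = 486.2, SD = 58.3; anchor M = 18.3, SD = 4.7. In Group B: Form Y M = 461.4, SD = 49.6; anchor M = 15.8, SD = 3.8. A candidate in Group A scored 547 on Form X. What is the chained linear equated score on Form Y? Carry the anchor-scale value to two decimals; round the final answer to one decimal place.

558.0

Form X → anchor (Group A): v = (4.7/58.3)(547 − 486.2) + 18.3 = 23.20
anchor → Form Y (Group B): y = (49.6/3.8)(23.20 − 15.8) + 461.4 = 558.0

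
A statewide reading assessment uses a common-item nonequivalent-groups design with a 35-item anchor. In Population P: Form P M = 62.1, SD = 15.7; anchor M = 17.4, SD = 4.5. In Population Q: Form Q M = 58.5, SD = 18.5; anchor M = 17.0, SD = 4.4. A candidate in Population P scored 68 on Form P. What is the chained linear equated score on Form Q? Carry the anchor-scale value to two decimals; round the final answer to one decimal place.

Form P → anchor (Population P): v = (4.5/15.7)(68 − 62.1) + 17.4 = 19.09
anchor → Form Q (Population Q): y = (18.5/4.4)(19.09 − 17.0) + 58.5 = 67.3

67.3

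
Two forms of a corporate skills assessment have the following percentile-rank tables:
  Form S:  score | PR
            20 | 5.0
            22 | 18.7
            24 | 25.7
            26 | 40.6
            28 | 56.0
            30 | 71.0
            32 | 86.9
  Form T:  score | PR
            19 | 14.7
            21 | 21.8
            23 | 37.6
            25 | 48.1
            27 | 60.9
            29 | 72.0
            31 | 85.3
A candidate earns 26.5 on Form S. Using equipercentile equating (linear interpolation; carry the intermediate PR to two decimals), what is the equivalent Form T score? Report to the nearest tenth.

24.3

PR of 26.5 on Form S: 40.6 + (26.5 − 26)/(28 − 26) × (56.0 − 40.6) = 44.45
On Form T, PR 44.45 falls between score 23 (PR 37.6) and 25 (PR 48.1).
Interpolate: 23 + (44.45 − 37.6)/(48.1 − 37.6) × (25 − 23) = 24.3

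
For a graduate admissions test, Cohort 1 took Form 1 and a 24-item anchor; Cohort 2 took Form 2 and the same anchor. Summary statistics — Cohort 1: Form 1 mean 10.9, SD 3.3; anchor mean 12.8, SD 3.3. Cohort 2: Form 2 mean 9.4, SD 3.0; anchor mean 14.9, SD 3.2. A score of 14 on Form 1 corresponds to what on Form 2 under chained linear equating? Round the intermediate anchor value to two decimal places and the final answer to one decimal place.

10.3

Form 1 → anchor (Cohort 1): v = (3.3/3.3)(14 − 10.9) + 12.8 = 15.90
anchor → Form 2 (Cohort 2): y = (3.0/3.2)(15.90 − 14.9) + 9.4 = 10.3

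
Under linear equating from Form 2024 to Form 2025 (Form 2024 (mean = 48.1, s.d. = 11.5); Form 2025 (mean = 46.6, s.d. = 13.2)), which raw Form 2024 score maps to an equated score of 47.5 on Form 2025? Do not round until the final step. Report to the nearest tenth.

Invert y = (SD_Y/SD_X)(x − M_X) + M_Y:
x = (SD_X/SD_Y)(y − M_Y) + M_X = (11.5/13.2)(47.5 − 46.6) + 48.1
x = 0.871212 × 0.900 + 48.1 = 48.9

48.9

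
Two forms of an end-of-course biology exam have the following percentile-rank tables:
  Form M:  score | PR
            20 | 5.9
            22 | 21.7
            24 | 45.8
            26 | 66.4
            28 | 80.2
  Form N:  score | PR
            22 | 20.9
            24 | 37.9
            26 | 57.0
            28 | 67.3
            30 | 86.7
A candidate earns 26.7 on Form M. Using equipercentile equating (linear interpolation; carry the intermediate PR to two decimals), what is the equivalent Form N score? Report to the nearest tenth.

28.4

PR of 26.7 on Form M: 66.4 + (26.7 − 26)/(28 − 26) × (80.2 − 66.4) = 71.23
On Form N, PR 71.23 falls between score 28 (PR 67.3) and 30 (PR 86.7).
Interpolate: 28 + (71.23 − 67.3)/(86.7 − 67.3) × (30 − 28) = 28.4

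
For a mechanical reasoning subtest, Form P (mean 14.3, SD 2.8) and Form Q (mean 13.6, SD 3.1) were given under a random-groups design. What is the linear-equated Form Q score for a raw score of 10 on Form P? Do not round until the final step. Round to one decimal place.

Linear equating: y = (SD_Y/SD_X)(x − M_X) + M_Y
y = (3.1/2.8)(10 − 14.3) + 13.6
y = 1.107143 × -4.3 + 13.6 = -4.7607 + 13.6 = 8.8

8.8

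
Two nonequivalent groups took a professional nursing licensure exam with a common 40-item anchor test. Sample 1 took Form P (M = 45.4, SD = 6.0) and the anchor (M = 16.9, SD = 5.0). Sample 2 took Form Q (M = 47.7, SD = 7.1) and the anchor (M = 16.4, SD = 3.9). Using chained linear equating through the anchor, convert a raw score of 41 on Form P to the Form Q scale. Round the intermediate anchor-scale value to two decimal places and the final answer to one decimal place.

Form P → anchor (Sample 1): v = (5.0/6.0)(41 − 45.4) + 16.9 = 13.23
anchor → Form Q (Sample 2): y = (7.1/3.9)(13.23 − 16.4) + 47.7 = 41.9

41.9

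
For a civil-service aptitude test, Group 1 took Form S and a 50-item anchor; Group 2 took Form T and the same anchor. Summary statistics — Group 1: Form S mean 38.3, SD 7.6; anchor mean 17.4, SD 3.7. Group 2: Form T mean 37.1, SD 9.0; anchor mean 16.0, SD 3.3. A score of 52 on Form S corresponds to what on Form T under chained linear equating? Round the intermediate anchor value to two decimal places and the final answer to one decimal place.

59.1

Form S → anchor (Group 1): v = (3.7/7.6)(52 − 38.3) + 17.4 = 24.07
anchor → Form T (Group 2): y = (9.0/3.3)(24.07 − 16.0) + 37.1 = 59.1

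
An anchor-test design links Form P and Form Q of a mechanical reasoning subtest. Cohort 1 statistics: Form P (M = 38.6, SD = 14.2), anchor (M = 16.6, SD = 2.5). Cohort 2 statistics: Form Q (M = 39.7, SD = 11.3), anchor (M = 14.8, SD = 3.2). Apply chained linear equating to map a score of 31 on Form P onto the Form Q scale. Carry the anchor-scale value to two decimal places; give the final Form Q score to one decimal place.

41.3

Form P → anchor (Cohort 1): v = (2.5/14.2)(31 − 38.6) + 16.6 = 15.26
anchor → Form Q (Cohort 2): y = (11.3/3.2)(15.26 − 14.8) + 39.7 = 41.3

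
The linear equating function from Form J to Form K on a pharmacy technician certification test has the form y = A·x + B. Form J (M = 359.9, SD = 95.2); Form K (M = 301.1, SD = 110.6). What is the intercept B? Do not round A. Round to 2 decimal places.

A = SD_Y / SD_X = 110.6 / 95.2 = 1.161765
B = M_Y − A·M_X = 301.1 − 1.161765 × 359.9 = -117.02

-117.02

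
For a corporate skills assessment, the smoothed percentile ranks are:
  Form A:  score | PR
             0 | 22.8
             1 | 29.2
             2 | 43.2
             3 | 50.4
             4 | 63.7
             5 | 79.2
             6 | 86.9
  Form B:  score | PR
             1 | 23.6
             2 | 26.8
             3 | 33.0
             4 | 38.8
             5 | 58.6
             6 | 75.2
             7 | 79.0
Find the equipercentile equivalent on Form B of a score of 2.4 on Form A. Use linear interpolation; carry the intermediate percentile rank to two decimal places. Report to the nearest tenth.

4.4

PR of 2.4 on Form A: 43.2 + (2.4 − 2)/(3 − 2) × (50.4 − 43.2) = 46.08
On Form B, PR 46.08 falls between score 4 (PR 38.8) and 5 (PR 58.6).
Interpolate: 4 + (46.08 − 38.8)/(58.6 − 38.8) × (5 − 4) = 4.4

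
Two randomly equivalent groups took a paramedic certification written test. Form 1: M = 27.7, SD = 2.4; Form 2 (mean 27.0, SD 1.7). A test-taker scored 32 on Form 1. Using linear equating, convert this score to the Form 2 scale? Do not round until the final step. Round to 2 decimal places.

Linear equating: y = (SD_Y/SD_X)(x − M_X) + M_Y
y = (1.7/2.4)(32 − 27.7) + 27.0
y = 0.708333 × 4.3 + 27.0 = 3.0458 + 27.0 = 30.05

30.05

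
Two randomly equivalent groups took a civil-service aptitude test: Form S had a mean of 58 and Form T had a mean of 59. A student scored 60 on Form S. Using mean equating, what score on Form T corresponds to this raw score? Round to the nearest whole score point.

61

Mean equating: y = x + (M_Y − M_X) = 60 + (59 − 58) = 61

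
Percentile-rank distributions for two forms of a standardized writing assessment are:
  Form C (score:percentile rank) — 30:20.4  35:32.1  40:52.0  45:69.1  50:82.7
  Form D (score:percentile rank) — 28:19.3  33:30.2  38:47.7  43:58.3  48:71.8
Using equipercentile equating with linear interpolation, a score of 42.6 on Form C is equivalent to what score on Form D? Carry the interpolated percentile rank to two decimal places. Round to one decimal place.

PR of 42.6 on Form C: 52.0 + (42.6 − 40)/(45 − 40) × (69.1 − 52.0) = 60.89
On Form D, PR 60.89 falls between score 43 (PR 58.3) and 48 (PR 71.8).
Interpolate: 43 + (60.89 − 58.3)/(71.8 − 58.3) × (48 − 43) = 44.0

44.0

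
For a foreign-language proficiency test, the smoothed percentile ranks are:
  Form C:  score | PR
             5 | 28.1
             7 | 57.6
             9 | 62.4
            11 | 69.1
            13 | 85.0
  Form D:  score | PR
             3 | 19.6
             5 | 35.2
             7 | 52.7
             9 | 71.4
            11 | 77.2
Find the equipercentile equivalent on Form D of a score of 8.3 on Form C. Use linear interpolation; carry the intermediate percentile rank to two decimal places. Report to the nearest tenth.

PR of 8.3 on Form C: 57.6 + (8.3 − 7)/(9 − 7) × (62.4 − 57.6) = 60.72
On Form D, PR 60.72 falls between score 7 (PR 52.7) and 9 (PR 71.4).
Interpolate: 7 + (60.72 − 52.7)/(71.4 − 52.7) × (9 − 7) = 7.9

7.9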